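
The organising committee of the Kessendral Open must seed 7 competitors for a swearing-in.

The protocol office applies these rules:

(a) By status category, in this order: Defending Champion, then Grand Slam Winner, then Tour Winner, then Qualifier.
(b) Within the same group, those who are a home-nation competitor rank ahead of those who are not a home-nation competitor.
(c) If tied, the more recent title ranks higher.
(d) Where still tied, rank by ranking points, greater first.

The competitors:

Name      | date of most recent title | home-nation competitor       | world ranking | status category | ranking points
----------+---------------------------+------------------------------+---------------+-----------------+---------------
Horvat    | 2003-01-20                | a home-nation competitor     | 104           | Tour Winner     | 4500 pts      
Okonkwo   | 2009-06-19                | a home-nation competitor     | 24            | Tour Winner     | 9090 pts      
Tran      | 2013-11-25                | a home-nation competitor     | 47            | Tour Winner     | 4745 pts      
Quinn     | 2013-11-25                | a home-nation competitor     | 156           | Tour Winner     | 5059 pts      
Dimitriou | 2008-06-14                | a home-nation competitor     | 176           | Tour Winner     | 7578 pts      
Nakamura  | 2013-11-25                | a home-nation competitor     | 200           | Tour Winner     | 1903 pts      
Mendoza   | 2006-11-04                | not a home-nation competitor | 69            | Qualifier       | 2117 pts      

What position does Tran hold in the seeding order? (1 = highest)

2

By status category: Quinn, Tran, Nakamura, Okonkwo, Dimitriou and Horvat (Tour Winner); then Mendoza (Qualifier).
Quinn, Tran, Nakamura, Okonkwo, Dimitriou and Horvat are each a home-nation competitor, so the next rule applies.
Among Quinn, Tran, Nakamura, Okonkwo, Dimitriou and Horvat, by date of most recent title (later first): Quinn, Tran and Nakamura (2013-11-25) before Okonkwo (2009-06-19) before Dimitriou (2008-06-14) before Horvat (2003-01-20).
Among Quinn, Tran and Nakamura, by ranking points (higher first): Quinn (5059 pts) before Tran (4745 pts) before Nakamura (1903 pts).
Order: Quinn, Tran, Nakamura, Okonkwo, Dimitriou, Horvat, Mendoza. So position 2.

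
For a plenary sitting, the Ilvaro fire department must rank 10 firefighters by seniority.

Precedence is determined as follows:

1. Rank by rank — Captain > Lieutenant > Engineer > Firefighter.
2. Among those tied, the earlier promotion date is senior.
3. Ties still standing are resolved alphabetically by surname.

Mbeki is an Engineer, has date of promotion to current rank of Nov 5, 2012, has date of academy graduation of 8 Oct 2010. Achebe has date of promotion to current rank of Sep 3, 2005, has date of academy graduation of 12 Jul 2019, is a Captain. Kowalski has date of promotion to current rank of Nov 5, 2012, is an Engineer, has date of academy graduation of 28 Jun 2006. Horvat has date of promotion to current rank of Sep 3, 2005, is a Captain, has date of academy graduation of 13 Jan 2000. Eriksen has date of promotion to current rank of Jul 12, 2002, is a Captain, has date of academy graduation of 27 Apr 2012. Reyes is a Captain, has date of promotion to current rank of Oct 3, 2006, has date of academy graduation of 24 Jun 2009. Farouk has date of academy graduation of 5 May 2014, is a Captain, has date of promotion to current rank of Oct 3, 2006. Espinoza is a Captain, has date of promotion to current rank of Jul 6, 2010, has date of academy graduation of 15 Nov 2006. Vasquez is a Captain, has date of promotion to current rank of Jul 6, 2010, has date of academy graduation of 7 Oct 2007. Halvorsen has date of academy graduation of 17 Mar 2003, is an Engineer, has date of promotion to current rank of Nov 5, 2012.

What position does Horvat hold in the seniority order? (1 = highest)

By rank: Eriksen, Achebe, Horvat, Farouk, Reyes, Espinoza and Vasquez (Captain); then Halvorsen, Kowalski and Mbeki (Engineer).
Among Eriksen, Achebe, Horvat, Farouk, Reyes, Espinoza and Vasquez, by date of promotion to current rank (earlier first): Eriksen (Jul 12, 2002) before Achebe and Horvat (Sep 3, 2005) before Farouk and Reyes (Oct 3, 2006) before Espinoza and Vasquez (Jul 6, 2010).
Among Achebe and Horvat, alphabetically by surname: Achebe before Horvat.
Among Farouk and Reyes, alphabetically by surname: Farouk before Reyes.
Among Espinoza and Vasquez, alphabetically by surname: Espinoza before Vasquez.
Halvorsen, Kowalski and Mbeki all have date of promotion to current rank Nov 5, 2012, so the next rule applies.
Among Halvorsen, Kowalski and Mbeki, alphabetically by surname: Halvorsen before Kowalski before Mbeki.
Order: Eriksen, Achebe, Horvat, Farouk, Reyes, Espinoza, Vasquez, Halvorsen, Kowalski, Mbeki. So position 3.

3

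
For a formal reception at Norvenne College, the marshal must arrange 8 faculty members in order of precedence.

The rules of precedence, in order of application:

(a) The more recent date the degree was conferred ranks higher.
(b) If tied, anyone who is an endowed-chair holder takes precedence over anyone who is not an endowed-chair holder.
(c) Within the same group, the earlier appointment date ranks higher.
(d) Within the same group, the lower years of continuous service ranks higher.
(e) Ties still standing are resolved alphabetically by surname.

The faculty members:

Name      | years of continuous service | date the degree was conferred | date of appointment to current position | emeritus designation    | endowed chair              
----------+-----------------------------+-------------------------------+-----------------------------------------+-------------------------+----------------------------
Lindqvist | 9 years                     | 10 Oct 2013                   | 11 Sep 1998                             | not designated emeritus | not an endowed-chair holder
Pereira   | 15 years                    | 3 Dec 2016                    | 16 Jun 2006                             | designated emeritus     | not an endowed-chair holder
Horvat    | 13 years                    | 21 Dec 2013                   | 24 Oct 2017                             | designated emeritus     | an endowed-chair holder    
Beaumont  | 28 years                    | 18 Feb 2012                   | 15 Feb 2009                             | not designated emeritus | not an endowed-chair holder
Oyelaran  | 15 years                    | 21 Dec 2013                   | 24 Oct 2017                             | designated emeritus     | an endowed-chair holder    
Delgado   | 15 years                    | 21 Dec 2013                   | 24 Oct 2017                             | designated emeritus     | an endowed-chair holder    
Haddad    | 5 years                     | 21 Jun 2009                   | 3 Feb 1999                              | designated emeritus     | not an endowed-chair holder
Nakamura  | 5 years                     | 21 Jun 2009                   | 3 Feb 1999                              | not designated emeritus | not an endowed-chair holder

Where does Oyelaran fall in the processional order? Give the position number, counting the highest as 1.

4

By date the degree was conferred (later first): Pereira (3 Dec 2016); then Horvat, Delgado and Oyelaran (each 21 Dec 2013); then Lindqvist (10 Oct 2013); then Beaumont (18 Feb 2012); then Haddad and Nakamura (both 21 Jun 2009).
Horvat, Delgado and Oyelaran are each an endowed-chair holder, so the next rule applies.
Horvat, Delgado and Oyelaran all have date of appointment to current position 24 Oct 2017, so the next rule applies.
Among Horvat, Delgado and Oyelaran, by years of continuous service (lower first): Horvat (13 years) before Delgado and Oyelaran (15 years).
Among Delgado and Oyelaran, alphabetically by surname: Delgado before Oyelaran.
Haddad and Nakamura are each not an endowed-chair holder, so the next rule applies.
Haddad and Nakamura both have date of appointment to current position 3 Feb 1999, so the next rule applies.
Haddad and Nakamura both have years of continuous service 5 years, so the next rule applies.
Among Haddad and Nakamura, alphabetically by surname: Haddad before Nakamura.
Order: Pereira, Horvat, Delgado, Oyelaran, Lindqvist, Beaumont, Haddad, Nakamura. So position 4.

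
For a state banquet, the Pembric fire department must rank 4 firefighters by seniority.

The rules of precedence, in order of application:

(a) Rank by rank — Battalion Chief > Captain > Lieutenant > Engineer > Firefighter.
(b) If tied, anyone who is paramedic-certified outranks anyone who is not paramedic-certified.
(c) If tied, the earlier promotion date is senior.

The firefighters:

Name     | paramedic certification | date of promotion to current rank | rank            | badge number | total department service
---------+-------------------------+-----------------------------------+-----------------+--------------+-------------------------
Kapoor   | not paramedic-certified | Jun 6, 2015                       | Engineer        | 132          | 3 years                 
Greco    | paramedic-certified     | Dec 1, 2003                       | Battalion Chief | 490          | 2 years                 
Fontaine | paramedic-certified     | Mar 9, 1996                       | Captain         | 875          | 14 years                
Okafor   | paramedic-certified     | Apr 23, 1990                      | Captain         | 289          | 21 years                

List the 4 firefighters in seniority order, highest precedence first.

Greco, Okafor, Fontaine, Kapoor

By rank: Greco (Battalion Chief); then Okafor and Fontaine (Captain); then Kapoor (Engineer).
Okafor and Fontaine are each paramedic-certified, so the next rule applies.
Among Okafor and Fontaine, by date of promotion to current rank (earlier first): Okafor (Apr 23, 1990) before Fontaine (Mar 9, 1996).
Full order: Greco, Okafor, Fontaine, Kapoor.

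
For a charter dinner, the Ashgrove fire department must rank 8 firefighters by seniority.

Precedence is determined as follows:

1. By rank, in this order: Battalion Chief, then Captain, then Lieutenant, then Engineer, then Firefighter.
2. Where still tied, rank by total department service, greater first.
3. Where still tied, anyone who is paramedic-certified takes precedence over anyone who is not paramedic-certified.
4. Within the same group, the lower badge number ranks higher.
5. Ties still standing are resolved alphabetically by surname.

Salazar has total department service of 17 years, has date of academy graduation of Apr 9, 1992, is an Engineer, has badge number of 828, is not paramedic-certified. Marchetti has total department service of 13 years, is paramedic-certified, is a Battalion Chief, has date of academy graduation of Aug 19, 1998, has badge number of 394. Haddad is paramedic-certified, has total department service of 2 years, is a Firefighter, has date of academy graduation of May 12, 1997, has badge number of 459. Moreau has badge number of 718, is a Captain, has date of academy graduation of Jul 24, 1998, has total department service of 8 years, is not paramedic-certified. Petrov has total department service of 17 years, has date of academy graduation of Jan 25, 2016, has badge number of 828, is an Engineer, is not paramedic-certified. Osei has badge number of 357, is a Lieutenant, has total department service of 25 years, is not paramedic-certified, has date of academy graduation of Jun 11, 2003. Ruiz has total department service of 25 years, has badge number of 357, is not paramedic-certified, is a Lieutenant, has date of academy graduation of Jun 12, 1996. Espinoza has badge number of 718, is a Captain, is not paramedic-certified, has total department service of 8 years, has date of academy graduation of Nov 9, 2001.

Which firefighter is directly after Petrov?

By rank: Marchetti (Battalion Chief); then Espinoza and Moreau (Captain); then Osei and Ruiz (Lieutenant); then Petrov and Salazar (Engineer); then Haddad (Firefighter).
Espinoza and Moreau both have total department service 8 years, so the next rule applies.
Espinoza and Moreau are each not paramedic-certified, so the next rule applies.
Espinoza and Moreau both have badge number 718, so the next rule applies.
Among Espinoza and Moreau, alphabetically by surname: Espinoza before Moreau.
Osei and Ruiz both have total department service 25 years, so the next rule applies.
Osei and Ruiz are each not paramedic-certified, so the next rule applies.
Osei and Ruiz both have badge number 357, so the next rule applies.
Among Osei and Ruiz, alphabetically by surname: Osei before Ruiz.
Petrov and Salazar both have total department service 17 years, so the next rule applies.
Petrov and Salazar are each not paramedic-certified, so the next rule applies.
Petrov and Salazar both have badge number 828, so the next rule applies.
Among Petrov and Salazar, alphabetically by surname: Petrov before Salazar.
Order: Marchetti, Espinoza, Moreau, Osei, Ruiz, Petrov, Salazar, Haddad.

Salazar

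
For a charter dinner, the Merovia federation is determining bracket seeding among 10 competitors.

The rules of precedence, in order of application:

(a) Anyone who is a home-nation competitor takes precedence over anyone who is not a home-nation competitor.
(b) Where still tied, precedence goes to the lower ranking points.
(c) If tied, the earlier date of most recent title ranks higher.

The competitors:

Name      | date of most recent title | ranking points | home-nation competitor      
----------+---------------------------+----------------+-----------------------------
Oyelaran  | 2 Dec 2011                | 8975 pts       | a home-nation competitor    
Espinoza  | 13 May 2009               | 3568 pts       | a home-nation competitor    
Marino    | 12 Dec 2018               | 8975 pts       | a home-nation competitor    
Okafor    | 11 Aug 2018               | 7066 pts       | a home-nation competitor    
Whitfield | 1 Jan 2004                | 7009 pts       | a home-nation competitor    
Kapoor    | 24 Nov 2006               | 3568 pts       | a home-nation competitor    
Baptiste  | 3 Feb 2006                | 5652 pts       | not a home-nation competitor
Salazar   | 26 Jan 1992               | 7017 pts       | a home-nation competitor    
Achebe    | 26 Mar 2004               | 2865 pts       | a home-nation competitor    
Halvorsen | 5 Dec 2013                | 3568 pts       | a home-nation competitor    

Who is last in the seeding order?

By the first rule: Achebe, Kapoor, Espinoza, Halvorsen, Whitfield, Salazar, Okafor, Oyelaran and Marino (each a home-nation competitor); then Baptiste (not a home-nation competitor).
Among Achebe, Kapoor, Espinoza, Halvorsen, Whitfield, Salazar, Okafor, Oyelaran and Marino, by ranking points (lower first): Achebe (2865 pts) before Kapoor, Espinoza and Halvorsen (3568 pts) before Whitfield (7009 pts) before Salazar (7017 pts) before Okafor (7066 pts) before Oyelaran and Marino (8975 pts).
Among Kapoor, Espinoza and Halvorsen, by date of most recent title (earlier first): Kapoor (24 Nov 2006) before Espinoza (13 May 2009) before Halvorsen (5 Dec 2013).
Among Oyelaran and Marino, by date of most recent title (earlier first): Oyelaran (2 Dec 2011) before Marino (12 Dec 2018).
Order: Achebe, Kapoor, Espinoza, Halvorsen, Whitfield, Salazar, Okafor, Oyelaran, Marino, Baptiste.

Baptiste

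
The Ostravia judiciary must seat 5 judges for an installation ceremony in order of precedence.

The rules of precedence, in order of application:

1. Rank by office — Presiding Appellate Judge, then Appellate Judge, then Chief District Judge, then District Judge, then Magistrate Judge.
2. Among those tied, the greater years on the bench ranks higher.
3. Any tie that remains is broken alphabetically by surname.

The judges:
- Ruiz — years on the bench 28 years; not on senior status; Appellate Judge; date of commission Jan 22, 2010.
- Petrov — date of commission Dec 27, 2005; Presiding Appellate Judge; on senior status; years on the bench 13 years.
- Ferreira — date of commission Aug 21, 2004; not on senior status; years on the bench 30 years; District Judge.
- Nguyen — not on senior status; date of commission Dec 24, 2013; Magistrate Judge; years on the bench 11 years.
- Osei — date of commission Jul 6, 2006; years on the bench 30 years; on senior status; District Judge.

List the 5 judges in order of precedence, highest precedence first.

Petrov, Ruiz, Ferreira, Osei, Nguyen

By office: Petrov (Presiding Appellate Judge); then Ruiz (Appellate Judge); then Ferreira and Osei (District Judge); then Nguyen (Magistrate Judge).
Ferreira and Osei both have years on the bench 30 years, so the next rule applies.
Among Ferreira and Osei, alphabetically by surname: Ferreira before Osei.
Full order: Petrov, Ruiz, Ferreira, Osei, Nguyen.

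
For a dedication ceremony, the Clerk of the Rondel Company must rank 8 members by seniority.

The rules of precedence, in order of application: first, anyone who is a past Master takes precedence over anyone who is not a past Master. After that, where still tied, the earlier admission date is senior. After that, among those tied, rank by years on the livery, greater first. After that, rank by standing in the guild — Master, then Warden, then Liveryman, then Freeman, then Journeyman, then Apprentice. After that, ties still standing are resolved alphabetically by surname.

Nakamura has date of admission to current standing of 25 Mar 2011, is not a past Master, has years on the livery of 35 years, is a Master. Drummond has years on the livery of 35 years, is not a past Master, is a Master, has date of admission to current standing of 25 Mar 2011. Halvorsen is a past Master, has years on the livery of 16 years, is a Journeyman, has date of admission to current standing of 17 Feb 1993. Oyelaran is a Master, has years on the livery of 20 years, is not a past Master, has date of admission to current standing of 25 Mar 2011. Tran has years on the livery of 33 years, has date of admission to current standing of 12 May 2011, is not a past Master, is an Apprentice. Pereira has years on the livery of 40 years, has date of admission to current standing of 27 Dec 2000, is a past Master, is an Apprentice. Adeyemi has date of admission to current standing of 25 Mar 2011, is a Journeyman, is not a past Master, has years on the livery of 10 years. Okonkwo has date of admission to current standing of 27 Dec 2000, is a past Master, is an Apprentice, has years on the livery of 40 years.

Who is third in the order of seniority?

By the first rule: Halvorsen, Okonkwo and Pereira (each a past Master); then Drummond, Nakamura, Oyelaran, Adeyemi and Tran (each not a past Master).
Among Halvorsen, Okonkwo and Pereira, by date of admission to current standing (earlier first): Halvorsen (17 Feb 1993) before Okonkwo and Pereira (27 Dec 2000).
Okonkwo and Pereira both have years on the livery 40 years, so the next rule applies.
Okonkwo and Pereira are each Apprentice, so the next rule applies.
Among Okonkwo and Pereira, alphabetically by surname: Okonkwo before Pereira.
Among Drummond, Nakamura, Oyelaran, Adeyemi and Tran, by date of admission to current standing (earlier first): Drummond, Nakamura, Oyelaran and Adeyemi (25 Mar 2011) before Tran (12 May 2011).
Among Drummond, Nakamura, Oyelaran and Adeyemi, by years on the livery (higher first): Drummond and Nakamura (35 years) before Oyelaran (20 years) before Adeyemi (10 years).
Drummond and Nakamura are each Master, so the next rule applies.
Among Drummond and Nakamura, alphabetically by surname: Drummond before Nakamura.
Order: Halvorsen, Okonkwo, Pereira, Drummond, Nakamura, Oyelaran, Adeyemi, Tran.

Pereira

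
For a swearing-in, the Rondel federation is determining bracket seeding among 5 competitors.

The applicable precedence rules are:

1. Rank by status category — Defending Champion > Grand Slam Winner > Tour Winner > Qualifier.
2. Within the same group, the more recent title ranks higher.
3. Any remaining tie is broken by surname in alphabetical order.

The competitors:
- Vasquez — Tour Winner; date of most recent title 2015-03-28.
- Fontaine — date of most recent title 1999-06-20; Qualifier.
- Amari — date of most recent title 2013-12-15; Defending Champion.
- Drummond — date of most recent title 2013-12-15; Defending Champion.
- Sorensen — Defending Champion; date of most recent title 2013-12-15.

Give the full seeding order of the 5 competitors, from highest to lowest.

Amari, Drummond, Sorensen, Vasquez, Fontaine

By status category: Amari, Drummond and Sorensen (Defending Champion); then Vasquez (Tour Winner); then Fontaine (Qualifier).
Amari, Drummond and Sorensen all have date of most recent title 2013-12-15, so the next rule applies.
Among Amari, Drummond and Sorensen, alphabetically by surname: Amari before Drummond before Sorensen.
Full order: Amari, Drummond, Sorensen, Vasquez, Fontaine.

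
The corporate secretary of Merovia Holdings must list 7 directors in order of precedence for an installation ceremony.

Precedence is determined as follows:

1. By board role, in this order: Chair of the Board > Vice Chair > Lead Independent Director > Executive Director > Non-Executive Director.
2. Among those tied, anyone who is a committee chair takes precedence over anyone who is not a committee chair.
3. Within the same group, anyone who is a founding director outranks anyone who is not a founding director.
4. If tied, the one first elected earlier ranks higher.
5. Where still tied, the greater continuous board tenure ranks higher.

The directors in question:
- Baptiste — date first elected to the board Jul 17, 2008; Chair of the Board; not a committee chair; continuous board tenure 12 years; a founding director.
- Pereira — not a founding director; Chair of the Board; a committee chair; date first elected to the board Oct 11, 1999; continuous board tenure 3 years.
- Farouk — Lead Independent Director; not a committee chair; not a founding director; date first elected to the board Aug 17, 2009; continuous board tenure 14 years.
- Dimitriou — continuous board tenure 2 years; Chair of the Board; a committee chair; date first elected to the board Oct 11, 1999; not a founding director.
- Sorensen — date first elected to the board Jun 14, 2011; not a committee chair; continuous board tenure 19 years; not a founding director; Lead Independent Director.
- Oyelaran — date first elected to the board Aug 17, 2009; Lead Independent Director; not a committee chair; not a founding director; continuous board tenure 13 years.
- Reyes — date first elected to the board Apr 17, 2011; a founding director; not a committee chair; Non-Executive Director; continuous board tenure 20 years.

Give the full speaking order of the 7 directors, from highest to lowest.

Pereira, Dimitriou, Baptiste, Farouk, Oyelaran, Sorensen, Reyes

By board role: Pereira, Dimitriou and Baptiste (Chair of the Board); then Farouk, Oyelaran and Sorensen (Lead Independent Director); then Reyes (Non-Executive Director).
Among Pereira, Dimitriou and Baptiste, a committee chair before not a committee chair: Pereira and Dimitriou (a committee chair) before Baptiste (not a committee chair).
Pereira and Dimitriou are each not a founding director, so the next rule applies.
Pereira and Dimitriou both have date first elected to the board Oct 11, 1999, so the next rule applies.
Among Pereira and Dimitriou, by continuous board tenure (higher first): Pereira (3 years) before Dimitriou (2 years).
Farouk, Oyelaran and Sorensen are each not a committee chair, so the next rule applies.
Farouk, Oyelaran and Sorensen are each not a founding director, so the next rule applies.
Among Farouk, Oyelaran and Sorensen, by date first elected to the board (earlier first): Farouk and Oyelaran (Aug 17, 2009) before Sorensen (Jun 14, 2011).
Among Farouk and Oyelaran, by continuous board tenure (higher first): Farouk (14 years) before Oyelaran (13 years).
Full order: Pereira, Dimitriou, Baptiste, Farouk, Oyelaran, Sorensen, Reyes.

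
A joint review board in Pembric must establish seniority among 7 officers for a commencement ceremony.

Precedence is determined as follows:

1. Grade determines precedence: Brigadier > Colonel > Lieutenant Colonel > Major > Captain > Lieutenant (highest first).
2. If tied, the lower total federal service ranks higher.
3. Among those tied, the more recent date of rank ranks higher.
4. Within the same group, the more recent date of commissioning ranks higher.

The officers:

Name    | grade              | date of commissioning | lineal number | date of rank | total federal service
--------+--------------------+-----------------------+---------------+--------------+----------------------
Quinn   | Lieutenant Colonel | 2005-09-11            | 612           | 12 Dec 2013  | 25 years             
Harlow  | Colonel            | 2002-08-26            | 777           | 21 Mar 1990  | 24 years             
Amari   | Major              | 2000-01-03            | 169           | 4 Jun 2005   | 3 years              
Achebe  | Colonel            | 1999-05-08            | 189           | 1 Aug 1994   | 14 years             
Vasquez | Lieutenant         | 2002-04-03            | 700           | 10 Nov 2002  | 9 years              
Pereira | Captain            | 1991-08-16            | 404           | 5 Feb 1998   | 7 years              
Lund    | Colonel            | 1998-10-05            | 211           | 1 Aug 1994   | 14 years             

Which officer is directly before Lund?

Achebe

By grade: Achebe, Lund and Harlow (Colonel); then Quinn (Lieutenant Colonel); then Amari (Major); then Pereira (Captain); then Vasquez (Lieutenant).
Among Achebe, Lund and Harlow, by total federal service (lower first): Achebe and Lund (14 years) before Harlow (24 years).
Achebe and Lund both have date of rank 1 Aug 1994, so the next rule applies.
Among Achebe and Lund, by date of commissioning (later first): Achebe (1999-05-08) before Lund (1998-10-05).
Order: Achebe, Lund, Harlow, Quinn, Amari, Pereira, Vasquez.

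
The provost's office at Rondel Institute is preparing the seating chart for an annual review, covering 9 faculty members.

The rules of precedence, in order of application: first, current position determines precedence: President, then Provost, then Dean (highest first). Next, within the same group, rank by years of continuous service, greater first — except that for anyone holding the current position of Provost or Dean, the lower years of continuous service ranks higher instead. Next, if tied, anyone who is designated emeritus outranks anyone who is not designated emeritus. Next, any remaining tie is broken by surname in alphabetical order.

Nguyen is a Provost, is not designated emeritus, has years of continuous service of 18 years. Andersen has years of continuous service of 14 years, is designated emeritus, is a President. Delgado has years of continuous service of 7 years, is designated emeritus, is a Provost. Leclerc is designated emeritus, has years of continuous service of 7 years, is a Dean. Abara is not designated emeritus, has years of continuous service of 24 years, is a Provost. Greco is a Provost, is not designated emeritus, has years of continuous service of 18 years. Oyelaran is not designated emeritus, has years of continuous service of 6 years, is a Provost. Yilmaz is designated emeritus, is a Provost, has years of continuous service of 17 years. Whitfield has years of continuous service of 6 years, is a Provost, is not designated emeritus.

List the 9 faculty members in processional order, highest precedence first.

By current position: Andersen (President); then Oyelaran, Whitfield, Delgado, Yilmaz, Greco, Nguyen and Abara (Provost); then Leclerc (Dean).
Among Oyelaran, Whitfield, Delgado, Yilmaz, Greco, Nguyen and Abara, by years of continuous service (lower first) (reversed rule for this group): Oyelaran and Whitfield (6 years) before Delgado (7 years) before Yilmaz (17 years) before Greco and Nguyen (18 years) before Abara (24 years).
Oyelaran and Whitfield are each not designated emeritus, so the next rule applies.
Among Oyelaran and Whitfield, alphabetically by surname: Oyelaran before Whitfield.
Greco and Nguyen are each not designated emeritus, so the next rule applies.
Among Greco and Nguyen, alphabetically by surname: Greco before Nguyen.
Full order: Andersen, Oyelaran, Whitfield, Delgado, Yilmaz, Greco, Nguyen, Abara, Leclerc.

Andersen, Oyelaran, Whitfield, Delgado, Yilmaz, Greco, Nguyen, Abara, Leclerc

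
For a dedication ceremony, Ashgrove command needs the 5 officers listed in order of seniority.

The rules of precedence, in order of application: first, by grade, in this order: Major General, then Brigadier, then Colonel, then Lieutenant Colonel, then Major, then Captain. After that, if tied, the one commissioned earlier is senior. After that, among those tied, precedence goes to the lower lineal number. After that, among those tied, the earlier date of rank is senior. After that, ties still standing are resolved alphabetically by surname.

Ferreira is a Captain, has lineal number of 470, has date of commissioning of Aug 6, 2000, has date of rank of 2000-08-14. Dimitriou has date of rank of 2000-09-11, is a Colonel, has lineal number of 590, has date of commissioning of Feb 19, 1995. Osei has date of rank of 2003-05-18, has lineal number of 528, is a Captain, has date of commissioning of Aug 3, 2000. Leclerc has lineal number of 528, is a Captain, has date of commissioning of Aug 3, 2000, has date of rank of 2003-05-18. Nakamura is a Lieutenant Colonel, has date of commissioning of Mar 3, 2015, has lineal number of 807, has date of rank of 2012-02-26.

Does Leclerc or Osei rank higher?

By grade: Dimitriou (Colonel); then Nakamura (Lieutenant Colonel); then Leclerc, Osei and Ferreira (Captain).
Among Leclerc, Osei and Ferreira, by date of commissioning (earlier first): Leclerc and Osei (Aug 3, 2000) before Ferreira (Aug 6, 2000).
Leclerc and Osei both have lineal number 528, so the next rule applies.
Leclerc and Osei both have date of rank 2003-05-18, so the next rule applies.
Among Leclerc and Osei, alphabetically by surname: Leclerc before Osei.
So Leclerc takes precedence.

Leclerc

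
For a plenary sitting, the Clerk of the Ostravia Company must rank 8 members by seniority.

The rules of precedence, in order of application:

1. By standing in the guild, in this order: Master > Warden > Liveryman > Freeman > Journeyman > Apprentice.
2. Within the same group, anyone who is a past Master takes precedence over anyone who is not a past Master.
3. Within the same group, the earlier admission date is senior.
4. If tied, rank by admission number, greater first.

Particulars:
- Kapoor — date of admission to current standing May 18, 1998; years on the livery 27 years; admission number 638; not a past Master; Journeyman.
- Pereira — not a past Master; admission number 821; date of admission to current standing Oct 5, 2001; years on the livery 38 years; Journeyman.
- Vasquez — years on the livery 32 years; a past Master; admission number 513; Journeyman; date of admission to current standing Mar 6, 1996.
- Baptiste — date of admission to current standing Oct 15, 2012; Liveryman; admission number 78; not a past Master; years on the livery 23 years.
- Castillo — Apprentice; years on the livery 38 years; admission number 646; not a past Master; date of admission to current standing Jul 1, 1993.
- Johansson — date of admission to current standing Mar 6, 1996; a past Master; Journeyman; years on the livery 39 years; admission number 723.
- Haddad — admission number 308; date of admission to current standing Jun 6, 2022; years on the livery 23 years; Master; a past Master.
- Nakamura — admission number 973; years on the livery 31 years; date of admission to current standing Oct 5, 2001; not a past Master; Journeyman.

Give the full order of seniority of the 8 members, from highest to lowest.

By standing in the guild: Haddad (Master); then Baptiste (Liveryman); then Johansson, Vasquez, Kapoor, Nakamura and Pereira (Journeyman); then Castillo (Apprentice).
Among Johansson, Vasquez, Kapoor, Nakamura and Pereira, a past Master before not a past Master: Johansson and Vasquez (a past Master) before Kapoor, Nakamura and Pereira (not a past Master).
Johansson and Vasquez both have date of admission to current standing Mar 6, 1996, so the next rule applies.
Among Johansson and Vasquez, by admission number (higher first): Johansson (723) before Vasquez (513).
Among Kapoor, Nakamura and Pereira, by date of admission to current standing (earlier first): Kapoor (May 18, 1998) before Nakamura and Pereira (Oct 5, 2001).
Among Nakamura and Pereira, by admission number (higher first): Nakamura (973) before Pereira (821).
Full order: Haddad, Baptiste, Johansson, Vasquez, Kapoor, Nakamura, Pereira, Castillo.

Haddad, Baptiste, Johansson, Vasquez, Kapoor, Nakamura, Pereira, Castillo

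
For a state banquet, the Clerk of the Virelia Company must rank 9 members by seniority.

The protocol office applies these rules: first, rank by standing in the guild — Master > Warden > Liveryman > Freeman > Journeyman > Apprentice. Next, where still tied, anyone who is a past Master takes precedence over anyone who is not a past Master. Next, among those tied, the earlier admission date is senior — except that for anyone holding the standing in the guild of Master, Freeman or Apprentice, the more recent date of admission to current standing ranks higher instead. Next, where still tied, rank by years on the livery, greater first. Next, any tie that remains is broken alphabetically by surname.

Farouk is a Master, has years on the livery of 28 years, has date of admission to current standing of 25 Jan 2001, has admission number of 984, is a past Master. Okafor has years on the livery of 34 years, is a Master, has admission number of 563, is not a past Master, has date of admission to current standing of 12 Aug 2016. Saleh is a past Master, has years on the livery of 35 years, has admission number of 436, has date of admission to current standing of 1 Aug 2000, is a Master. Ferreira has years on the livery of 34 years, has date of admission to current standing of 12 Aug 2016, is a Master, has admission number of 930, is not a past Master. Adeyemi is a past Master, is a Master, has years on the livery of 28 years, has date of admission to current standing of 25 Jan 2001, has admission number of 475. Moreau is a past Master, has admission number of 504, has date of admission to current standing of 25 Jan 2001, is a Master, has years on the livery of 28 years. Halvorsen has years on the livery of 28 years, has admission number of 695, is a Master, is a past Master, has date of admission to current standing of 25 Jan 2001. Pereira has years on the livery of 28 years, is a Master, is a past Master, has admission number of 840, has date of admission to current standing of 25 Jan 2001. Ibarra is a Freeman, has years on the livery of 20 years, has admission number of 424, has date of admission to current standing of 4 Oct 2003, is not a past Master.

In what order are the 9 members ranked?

By standing in the guild: Adeyemi, Farouk, Halvorsen, Moreau, Pereira, Saleh, Ferreira and Okafor (Master); then Ibarra (Freeman).
Among Adeyemi, Farouk, Halvorsen, Moreau, Pereira, Saleh, Ferreira and Okafor, a past Master before not a past Master: Adeyemi, Farouk, Halvorsen, Moreau, Pereira and Saleh (a past Master) before Ferreira and Okafor (not a past Master).
Among Adeyemi, Farouk, Halvorsen, Moreau, Pereira and Saleh, by date of admission to current standing (later first) (reversed rule for this group): Adeyemi, Farouk, Halvorsen, Moreau and Pereira (25 Jan 2001) before Saleh (1 Aug 2000).
Adeyemi, Farouk, Halvorsen, Moreau and Pereira all have years on the livery 28 years, so the next rule applies.
Among Adeyemi, Farouk, Halvorsen, Moreau and Pereira, alphabetically by surname: Adeyemi before Farouk before Halvorsen before Moreau before Pereira.
Ferreira and Okafor both have date of admission to current standing 12 Aug 2016, so the next rule applies.
Ferreira and Okafor both have years on the livery 34 years, so the next rule applies.
Among Ferreira and Okafor, alphabetically by surname: Ferreira before Okafor.
Full order: Adeyemi, Farouk, Halvorsen, Moreau, Pereira, Saleh, Ferreira, Okafor, Ibarra.

Adeyemi, Farouk, Halvorsen, Moreau, Pereira, Saleh, Ferreira, Okafor, Ibarra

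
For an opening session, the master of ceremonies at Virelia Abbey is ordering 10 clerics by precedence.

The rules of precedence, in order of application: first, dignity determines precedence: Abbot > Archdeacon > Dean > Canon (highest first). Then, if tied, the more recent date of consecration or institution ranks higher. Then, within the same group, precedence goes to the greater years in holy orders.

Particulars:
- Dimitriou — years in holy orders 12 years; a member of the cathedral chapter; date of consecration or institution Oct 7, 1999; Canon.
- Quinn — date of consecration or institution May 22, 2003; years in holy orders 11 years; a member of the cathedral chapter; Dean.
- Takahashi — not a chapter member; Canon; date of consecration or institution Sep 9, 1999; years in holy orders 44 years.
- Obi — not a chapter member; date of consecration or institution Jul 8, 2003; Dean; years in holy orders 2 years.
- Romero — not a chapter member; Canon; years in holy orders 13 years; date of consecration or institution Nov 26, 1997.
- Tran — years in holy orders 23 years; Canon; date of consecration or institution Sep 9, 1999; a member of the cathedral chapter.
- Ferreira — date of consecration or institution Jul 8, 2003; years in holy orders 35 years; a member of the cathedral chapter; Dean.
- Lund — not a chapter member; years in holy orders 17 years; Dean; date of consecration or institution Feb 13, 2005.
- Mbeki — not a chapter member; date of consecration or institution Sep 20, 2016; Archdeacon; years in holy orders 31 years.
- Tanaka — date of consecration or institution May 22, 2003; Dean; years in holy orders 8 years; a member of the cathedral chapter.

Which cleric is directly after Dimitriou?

Takahashi

By dignity: Mbeki (Archdeacon); then Lund, Ferreira, Obi, Quinn and Tanaka (Dean); then Dimitriou, Takahashi, Tran and Romero (Canon).
Among Lund, Ferreira, Obi, Quinn and Tanaka, by date of consecration or institution (later first): Lund (Feb 13, 2005) before Ferreira and Obi (Jul 8, 2003) before Quinn and Tanaka (May 22, 2003).
Among Ferreira and Obi, by years in holy orders (higher first): Ferreira (35 years) before Obi (2 years).
Among Quinn and Tanaka, by years in holy orders (higher first): Quinn (11 years) before Tanaka (8 years).
Among Dimitriou, Takahashi, Tran and Romero, by date of consecration or institution (later first): Dimitriou (Oct 7, 1999) before Takahashi and Tran (Sep 9, 1999) before Romero (Nov 26, 1997).
Among Takahashi and Tran, by years in holy orders (higher first): Takahashi (44 years) before Tran (23 years).
Order: Mbeki, Lund, Ferreira, Obi, Quinn, Tanaka, Dimitriou, Takahashi, Tran, Romero.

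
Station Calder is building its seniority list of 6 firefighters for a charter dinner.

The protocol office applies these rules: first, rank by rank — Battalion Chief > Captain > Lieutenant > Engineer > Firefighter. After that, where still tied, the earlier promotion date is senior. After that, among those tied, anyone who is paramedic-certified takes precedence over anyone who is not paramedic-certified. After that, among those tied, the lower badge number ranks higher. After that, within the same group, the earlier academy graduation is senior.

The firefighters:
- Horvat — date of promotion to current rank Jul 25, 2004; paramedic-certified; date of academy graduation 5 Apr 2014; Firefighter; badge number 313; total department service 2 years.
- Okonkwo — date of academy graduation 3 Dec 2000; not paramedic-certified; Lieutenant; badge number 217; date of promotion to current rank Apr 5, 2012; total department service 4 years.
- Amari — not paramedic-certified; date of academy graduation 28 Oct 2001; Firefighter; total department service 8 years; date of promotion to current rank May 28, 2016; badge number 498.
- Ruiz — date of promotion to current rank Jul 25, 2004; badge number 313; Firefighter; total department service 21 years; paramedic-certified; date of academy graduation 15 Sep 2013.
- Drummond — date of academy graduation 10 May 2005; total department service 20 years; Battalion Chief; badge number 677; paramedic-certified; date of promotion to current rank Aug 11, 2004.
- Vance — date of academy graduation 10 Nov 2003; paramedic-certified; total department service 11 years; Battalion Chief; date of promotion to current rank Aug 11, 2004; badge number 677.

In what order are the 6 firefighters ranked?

Vance, Drummond, Okonkwo, Ruiz, Horvat, Amari

By rank: Vance and Drummond (Battalion Chief); then Okonkwo (Lieutenant); then Ruiz, Horvat and Amari (Firefighter).
Vance and Drummond both have date of promotion to current rank Aug 11, 2004, so the next rule applies.
Vance and Drummond are each paramedic-certified, so the next rule applies.
Vance and Drummond both have badge number 677, so the next rule applies.
Among Vance and Drummond, by date of academy graduation (earlier first): Vance (10 Nov 2003) before Drummond (10 May 2005).
Among Ruiz, Horvat and Amari, by date of promotion to current rank (earlier first): Ruiz and Horvat (Jul 25, 2004) before Amari (May 28, 2016).
Ruiz and Horvat are each paramedic-certified, so the next rule applies.
Ruiz and Horvat both have badge number 313, so the next rule applies.
Among Ruiz and Horvat, by date of academy graduation (earlier first): Ruiz (15 Sep 2013) before Horvat (5 Apr 2014).
Full order: Vance, Drummond, Okonkwo, Ruiz, Horvat, Amari.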